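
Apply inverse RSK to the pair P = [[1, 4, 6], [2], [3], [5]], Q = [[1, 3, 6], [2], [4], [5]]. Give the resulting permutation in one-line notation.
Reverse the RSK construction: for i from n down to 1, find the cell of Q containing i, remove the entry at that cell from P, and reverse-bump it up through P; the value ejected from row 1 is w(i).

Step i=6: Q has 6 at row 1, column 3; remove that cell from P, ejecting 6. So w(6) = 6. P is now [[1, 4], [2], [3], [5]].
Step i=5: Q has 5 at row 4, column 1; remove 5 from row 4 of P and reverse-bump: 5 enters row 3 and ejects 3; 3 enters row 2 and ejects 2; 2 enters row 1 and ejects 1. So w(5) = 1. P is now [[2, 4], [3], [5]].
Step i=4: Q has 4 at row 3, column 1; remove 5 from row 3 of P and reverse-bump: 5 enters row 2 and ejects 3; 3 enters row 1 and ejects 2. So w(4) = 2. P is now [[3, 4], [5]].
Step i=3: Q has 3 at row 1, column 2; remove that cell from P, ejecting 4. So w(3) = 4. P is now [[3], [5]].
Step i=2: Q has 2 at row 2, column 1; remove 5 from row 2 of P and reverse-bump: 5 enters row 1 and ejects 3. So w(2) = 3. P is now [[5]].
Step i=1: Q has 1 at row 1, column 1; remove that cell from P, ejecting 5. So w(1) = 5. P is now [].

So w = 5 3 4 2 1 6.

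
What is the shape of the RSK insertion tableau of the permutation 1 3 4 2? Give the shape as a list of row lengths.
[3, 1]

RSK row insertion gives P = [[1, 2, 4], [3]], which has shape [3, 1].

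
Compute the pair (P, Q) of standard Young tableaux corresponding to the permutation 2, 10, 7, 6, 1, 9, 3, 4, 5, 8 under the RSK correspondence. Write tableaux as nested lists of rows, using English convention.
P = [[1, 3, 4, 5, 8], [2, 6, 9], [7], [10]], Q = [[1, 2, 6, 9, 10], [3, 7, 8], [4], [5]]

Insert each entry of the permutation into P by Schensted row insertion, recording in Q the position of each new cell.

After inserting 2: P = [[2]].
After inserting 10: P = [[2, 10]].
After inserting 7: P = [[2, 7], [10]].
After inserting 6: P = [[2, 6], [7], [10]].
After inserting 1: P = [[1, 6], [2], [7], [10]].
After inserting 9: P = [[1, 6, 9], [2], [7], [10]].
After inserting 3: P = [[1, 3, 9], [2, 6], [7], [10]].
After inserting 4: P = [[1, 3, 4], [2, 6, 9], [7], [10]].
After inserting 5: P = [[1, 3, 4, 5], [2, 6, 9], [7], [10]].
After inserting 8: P = [[1, 3, 4, 5, 8], [2, 6, 9], [7], [10]].

So P = [[1, 3, 4, 5, 8], [2, 6, 9], [7], [10]], Q = [[1, 2, 6, 9, 10], [3, 7, 8], [4], [5]].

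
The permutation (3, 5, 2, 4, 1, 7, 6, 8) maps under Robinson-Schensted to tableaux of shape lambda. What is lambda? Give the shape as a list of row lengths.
[4, 3, 1]

RSK row insertion gives P = [[1, 4, 6, 8], [2, 5, 7], [3]], which has shape [4, 3, 1].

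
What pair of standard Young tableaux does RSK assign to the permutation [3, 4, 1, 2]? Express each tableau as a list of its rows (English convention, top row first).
P = [[1, 2], [3, 4]], Q = [[1, 2], [3, 4]]

Insert each entry of the permutation into P by Schensted row insertion, recording in Q the position of each new cell.

After inserting 3: P = [[3]].
After inserting 4: P = [[3, 4]].
After inserting 1: P = [[1, 4], [3]].
After inserting 2: P = [[1, 2], [3, 4]].

So P = [[1, 2], [3, 4]], Q = [[1, 2], [3, 4]].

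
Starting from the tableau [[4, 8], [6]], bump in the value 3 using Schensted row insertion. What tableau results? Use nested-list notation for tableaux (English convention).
[[3, 8], [4], [6]]

In row 1, 3 replaces 4 (the leftmost entry greater than 3); 4 is bumped to row 2. In row 2, 4 replaces 6 (the leftmost entry greater than 4); 6 is bumped to row 3. 6 starts a new row 3. The new tableau is [[3, 8], [4], [6]].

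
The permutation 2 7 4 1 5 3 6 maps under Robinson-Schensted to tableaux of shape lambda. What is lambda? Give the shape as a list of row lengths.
Row-insert each entry into an empty tableau.

After inserting 2: P = [[2]].
After inserting 7: P = [[2, 7]].
After inserting 4: P = [[2, 4], [7]].
After inserting 1: P = [[1, 4], [2], [7]].
After inserting 5: P = [[1, 4, 5], [2], [7]].
After inserting 3: P = [[1, 3, 5], [2, 4], [7]].
After inserting 6: P = [[1, 3, 5, 6], [2, 4], [7]].

The final insertion tableau P = [[1, 3, 5, 6], [2, 4], [7]] has shape [4, 2, 1].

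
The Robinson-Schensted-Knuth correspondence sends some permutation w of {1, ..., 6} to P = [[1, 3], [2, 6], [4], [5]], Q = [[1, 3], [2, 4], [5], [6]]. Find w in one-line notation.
5 2 6 4 3 1

Reverse RSK: for i = n, n-1, ..., 1, locate i in Q, remove the corresponding corner cell from P, and reverse-bump its entry up through P; the value ejected from row 1 is w(i).

So w = 5 2 6 4 3 1.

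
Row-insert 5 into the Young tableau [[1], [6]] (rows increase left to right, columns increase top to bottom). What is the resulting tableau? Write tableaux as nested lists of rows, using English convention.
[[1, 5], [6]]

5 is larger than every entry of row 1, so it is appended to row 1. The new tableau is [[1, 5], [6]].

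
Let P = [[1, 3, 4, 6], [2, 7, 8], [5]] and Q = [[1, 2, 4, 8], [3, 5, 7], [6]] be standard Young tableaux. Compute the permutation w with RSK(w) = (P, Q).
Reverse the RSK construction: for i from n down to 1, find the cell of Q containing i, remove the entry at that cell from P, and reverse-bump it up through P; the value ejected from row 1 is w(i).

Step i=8: Q has 8 at row 1, column 4; remove that cell from P, ejecting 6. So w(8) = 6. P is now [[1, 3, 4], [2, 7, 8], [5]].
Step i=7: Q has 7 at row 2, column 3; remove 8 from row 2 of P and reverse-bump: 8 enters row 1 and ejects 4. So w(7) = 4. P is now [[1, 3, 8], [2, 7], [5]].
Step i=6: Q has 6 at row 3, column 1; remove 5 from row 3 of P and reverse-bump: 5 enters row 2 and ejects 2; 2 enters row 1 and ejects 1. So w(6) = 1. P is now [[2, 3, 8], [5, 7]].
Step i=5: Q has 5 at row 2, column 2; remove 7 from row 2 of P and reverse-bump: 7 enters row 1 and ejects 3. So w(5) = 3. P is now [[2, 7, 8], [5]].
Step i=4: Q has 4 at row 1, column 3; remove that cell from P, ejecting 8. So w(4) = 8. P is now [[2, 7], [5]].
Step i=3: Q has 3 at row 2, column 1; remove 5 from row 2 of P and reverse-bump: 5 enters row 1 and ejects 2. So w(3) = 2. P is now [[5, 7]].
Step i=2: Q has 2 at row 1, column 2; remove that cell from P, ejecting 7. So w(2) = 7. P is now [[5]].
Step i=1: Q has 1 at row 1, column 1; remove that cell from P, ejecting 5. So w(1) = 5. P is now [].

So w = 5 7 2 8 3 1 4 6.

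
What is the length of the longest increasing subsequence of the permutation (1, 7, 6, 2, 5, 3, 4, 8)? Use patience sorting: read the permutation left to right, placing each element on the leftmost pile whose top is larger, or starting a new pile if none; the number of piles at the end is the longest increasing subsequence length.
5

1: new pile. tops = [1]
7: new pile. tops = [1, 7]
6: onto pile 2 (replacing 7). tops = [1, 6]
2: onto pile 2 (replacing 6). tops = [1, 2]
5: new pile. tops = [1, 2, 5]
3: onto pile 3 (replacing 5). tops = [1, 2, 3]
4: new pile. tops = [1, 2, 3, 4]
8: new pile. tops = [1, 2, 3, 4, 8]

5 piles, so the longest increasing subsequence has length 5.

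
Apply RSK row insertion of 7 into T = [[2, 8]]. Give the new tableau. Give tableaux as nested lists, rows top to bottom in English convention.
In row 1, 7 replaces 8 (the leftmost entry greater than 7); 8 is bumped to row 2. 8 starts a new row 2. The new tableau is [[2, 7], [8]].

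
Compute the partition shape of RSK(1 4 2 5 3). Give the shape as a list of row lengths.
Row-insert each entry into an empty tableau.

After inserting 1: P = [[1]].
After inserting 4: P = [[1, 4]].
After inserting 2: P = [[1, 2], [4]].
After inserting 5: P = [[1, 2, 5], [4]].
After inserting 3: P = [[1, 2, 3], [4, 5]].

The final insertion tableau P = [[1, 2, 3], [4, 5]] has shape [3, 2].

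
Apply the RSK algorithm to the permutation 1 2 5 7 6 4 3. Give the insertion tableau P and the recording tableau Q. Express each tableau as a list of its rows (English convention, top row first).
Insert each entry of the permutation into P by Schensted row insertion, recording in Q the position of each new cell.

Insert 1: appended to row 1. P = [[1]].
Insert 2: appended to row 1. P = [[1, 2]].
Insert 5: appended to row 1. P = [[1, 2, 5]].
Insert 7: appended to row 1. P = [[1, 2, 5, 7]].
Insert 6: 6 bumps 7 from row 1; 7 starts row 2. P = [[1, 2, 5, 6], [7]].
Insert 4: 4 bumps 5 from row 1; 5 bumps 7 from row 2; 7 starts row 3. P = [[1, 2, 4, 6], [5], [7]].
Insert 3: 3 bumps 4 from row 1; 4 bumps 5 from row 2; 5 bumps 7 from row 3; 7 starts row 4. P = [[1, 2, 3, 6], [4], [5], [7]].

So P = [[1, 2, 3, 6], [4], [5], [7]], Q = [[1, 2, 3, 4], [5], [6], [7]].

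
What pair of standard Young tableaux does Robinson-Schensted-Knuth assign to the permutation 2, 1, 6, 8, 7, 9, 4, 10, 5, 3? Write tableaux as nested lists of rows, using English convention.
P = [[1, 3, 5, 9, 10], [2, 4, 7], [6], [8]], Q = [[1, 3, 4, 6, 8], [2, 5, 9], [7], [10]]

Insert each entry of the permutation into P by Schensted row insertion, recording in Q the position of each new cell.

After inserting 2: P = [[2]].
After inserting 1: P = [[1], [2]].
After inserting 6: P = [[1, 6], [2]].
After inserting 8: P = [[1, 6, 8], [2]].
After inserting 7: P = [[1, 6, 7], [2, 8]].
After inserting 9: P = [[1, 6, 7, 9], [2, 8]].
After inserting 4: P = [[1, 4, 7, 9], [2, 6], [8]].
After inserting 10: P = [[1, 4, 7, 9, 10], [2, 6], [8]].
After inserting 5: P = [[1, 4, 5, 9, 10], [2, 6, 7], [8]].
After inserting 3: P = [[1, 3, 5, 9, 10], [2, 4, 7], [6], [8]].

So P = [[1, 3, 5, 9, 10], [2, 4, 7], [6], [8]], Q = [[1, 3, 4, 6, 8], [2, 5, 9], [7], [10]].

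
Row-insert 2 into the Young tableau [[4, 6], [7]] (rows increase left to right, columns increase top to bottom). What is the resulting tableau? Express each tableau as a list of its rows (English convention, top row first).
In row 1, 2 replaces 4 (the leftmost entry greater than 2); 4 is bumped to row 2. In row 2, 4 replaces 7 (the leftmost entry greater than 4); 7 is bumped to row 3. 7 starts a new row 3. The new tableau is [[2, 6], [4], [7]].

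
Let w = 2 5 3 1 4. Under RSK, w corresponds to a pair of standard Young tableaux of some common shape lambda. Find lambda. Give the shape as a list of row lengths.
Row-insert each entry into an empty tableau.

After inserting 2: P = [[2]].
After inserting 5: P = [[2, 5]].
After inserting 3: P = [[2, 3], [5]].
After inserting 1: P = [[1, 3], [2], [5]].
After inserting 4: P = [[1, 3, 4], [2], [5]].

The final insertion tableau P = [[1, 3, 4], [2], [5]] has shape [3, 1, 1].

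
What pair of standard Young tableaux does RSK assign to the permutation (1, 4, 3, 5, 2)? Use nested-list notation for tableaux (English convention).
P = [[1, 2, 5], [3], [4]], Q = [[1, 2, 4], [3], [5]]

Insert each entry of the permutation into P by Schensted row insertion, recording in Q the position of each new cell.

Insert 1: appended to row 1. P = [[1]].
Insert 4: appended to row 1. P = [[1, 4]].
Insert 3: 3 bumps 4 from row 1; 4 starts row 2. P = [[1, 3], [4]].
Insert 5: appended to row 1. P = [[1, 3, 5], [4]].
Insert 2: 2 bumps 3 from row 1; 3 bumps 4 from row 2; 4 starts row 3. P = [[1, 2, 5], [3], [4]].

So P = [[1, 2, 5], [3], [4]], Q = [[1, 2, 4], [3], [5]].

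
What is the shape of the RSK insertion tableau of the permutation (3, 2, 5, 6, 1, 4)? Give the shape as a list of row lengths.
Row-insert each entry into an empty tableau.

After inserting 3: P = [[3]].
After inserting 2: P = [[2], [3]].
After inserting 5: P = [[2, 5], [3]].
After inserting 6: P = [[2, 5, 6], [3]].
After inserting 1: P = [[1, 5, 6], [2], [3]].
After inserting 4: P = [[1, 4, 6], [2, 5], [3]].

The final insertion tableau P = [[1, 4, 6], [2, 5], [3]] has shape [3, 2, 1].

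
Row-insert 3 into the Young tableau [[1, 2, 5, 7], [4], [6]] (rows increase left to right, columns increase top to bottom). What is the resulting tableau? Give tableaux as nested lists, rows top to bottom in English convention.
In row 1, 3 replaces 5 (the leftmost entry greater than 3); 5 is bumped to row 2. 5 is appended to row 2. The new tableau is [[1, 2, 3, 7], [4, 5], [6]].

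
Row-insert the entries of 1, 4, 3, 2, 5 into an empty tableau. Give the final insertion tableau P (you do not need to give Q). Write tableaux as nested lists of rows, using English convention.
P = [[1, 2, 5], [3], [4]]

Insert 1: appended to row 1. P = [[1]].
Insert 4: appended to row 1. P = [[1, 4]].
Insert 3: 3 bumps 4 from row 1; 4 starts row 2. P = [[1, 3], [4]].
Insert 2: 2 bumps 3 from row 1; 3 bumps 4 from row 2; 4 starts row 3. P = [[1, 2], [3], [4]].
Insert 5: appended to row 1. P = [[1, 2, 5], [3], [4]].

So P = [[1, 2, 5], [3], [4]].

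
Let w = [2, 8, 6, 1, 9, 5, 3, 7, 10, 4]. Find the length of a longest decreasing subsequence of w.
4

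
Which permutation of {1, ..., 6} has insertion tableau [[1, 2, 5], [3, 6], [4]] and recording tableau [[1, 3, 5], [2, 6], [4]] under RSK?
4 1 3 2 6 5

Reverse RSK: for i = n, n-1, ..., 1, locate i in Q, remove the corresponding corner cell from P, and reverse-bump its entry up through P; the value ejected from row 1 is w(i).

So w = 4 1 3 2 6 5.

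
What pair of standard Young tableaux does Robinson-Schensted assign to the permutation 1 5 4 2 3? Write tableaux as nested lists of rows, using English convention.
P = [[1, 2, 3], [4], [5]], Q = [[1, 2, 5], [3], [4]]

Insert each entry of the permutation into P by Schensted row insertion, recording in Q the position of each new cell.

Insert 1: appended to row 1. P = [[1]].
Insert 5: appended to row 1. P = [[1, 5]].
Insert 4: 4 bumps 5 from row 1; 5 starts row 2. P = [[1, 4], [5]].
Insert 2: 2 bumps 4 from row 1; 4 bumps 5 from row 2; 5 starts row 3. P = [[1, 2], [4], [5]].
Insert 3: appended to row 1. P = [[1, 2, 3], [4], [5]].

So P = [[1, 2, 3], [4], [5]], Q = [[1, 2, 5], [3], [4]].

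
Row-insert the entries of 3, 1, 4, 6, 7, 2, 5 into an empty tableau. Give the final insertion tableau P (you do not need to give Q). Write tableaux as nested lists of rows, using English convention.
P = [[1, 2, 5, 7], [3, 4, 6]]

Insert 3: appended to row 1. P = [[3]].
Insert 1: 1 bumps 3 from row 1; 3 starts row 2. P = [[1], [3]].
Insert 4: appended to row 1. P = [[1, 4], [3]].
Insert 6: appended to row 1. P = [[1, 4, 6], [3]].
Insert 7: appended to row 1. P = [[1, 4, 6, 7], [3]].
Insert 2: 2 bumps 4 from row 1; 4 appends to row 2. P = [[1, 2, 6, 7], [3, 4]].
Insert 5: 5 bumps 6 from row 1; 6 appends to row 2. P = [[1, 2, 5, 7], [3, 4, 6]].

So P = [[1, 2, 5, 7], [3, 4, 6]].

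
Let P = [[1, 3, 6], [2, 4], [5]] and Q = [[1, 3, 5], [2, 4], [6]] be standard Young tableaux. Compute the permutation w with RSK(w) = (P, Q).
Reverse RSK: for i = n, n-1, ..., 1, locate i in Q, remove the corresponding corner cell from P, and reverse-bump its entry up through P; the value ejected from row 1 is w(i).

So w = 2 1 5 4 6 3.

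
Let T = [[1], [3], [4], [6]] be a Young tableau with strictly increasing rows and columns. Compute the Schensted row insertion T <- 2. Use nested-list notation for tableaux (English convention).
[[1, 2], [3], [4], [6]]

2 is larger than every entry of row 1, so it is appended to row 1. The new tableau is [[1, 2], [3], [4], [6]].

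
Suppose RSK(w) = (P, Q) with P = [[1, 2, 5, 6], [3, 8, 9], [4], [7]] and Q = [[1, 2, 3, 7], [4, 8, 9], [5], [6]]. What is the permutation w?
1 7 8 4 3 2 9 5 6

Reverse the RSK construction: for i from n down to 1, find the cell of Q containing i, remove the entry at that cell from P, and reverse-bump it up through P; the value ejected from row 1 is w(i).

Step i=9: Q has 9 at row 2, column 3; remove 9 from row 2 of P and reverse-bump: 9 enters row 1 and ejects 6. So w(9) = 6. P is now [[1, 2, 5, 9], [3, 8], [4], [7]].
Step i=8: Q has 8 at row 2, column 2; remove 8 from row 2 of P and reverse-bump: 8 enters row 1 and ejects 5. So w(8) = 5. P is now [[1, 2, 8, 9], [3], [4], [7]].
Step i=7: Q has 7 at row 1, column 4; remove that cell from P, ejecting 9. So w(7) = 9. P is now [[1, 2, 8], [3], [4], [7]].
Step i=6: Q has 6 at row 4, column 1; remove 7 from row 4 of P and reverse-bump: 7 enters row 3 and ejects 4; 4 enters row 2 and ejects 3; 3 enters row 1 and ejects 2. So w(6) = 2. P is now [[1, 3, 8], [4], [7]].
Step i=5: Q has 5 at row 3, column 1; remove 7 from row 3 of P and reverse-bump: 7 enters row 2 and ejects 4; 4 enters row 1 and ejects 3. So w(5) = 3. P is now [[1, 4, 8], [7]].
Step i=4: Q has 4 at row 2, column 1; remove 7 from row 2 of P and reverse-bump: 7 enters row 1 and ejects 4. So w(4) = 4. P is now [[1, 7, 8]].
Step i=3: Q has 3 at row 1, column 3; remove that cell from P, ejecting 8. So w(3) = 8. P is now [[1, 7]].
Step i=2: Q has 2 at row 1, column 2; remove that cell from P, ejecting 7. So w(2) = 7. P is now [[1]].
Step i=1: Q has 1 at row 1, column 1; remove that cell from P, ejecting 1. So w(1) = 1. P is now [].

So w = 1 7 8 4 3 2 9 5 6.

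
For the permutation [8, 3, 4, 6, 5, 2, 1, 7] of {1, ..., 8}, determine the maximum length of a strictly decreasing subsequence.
5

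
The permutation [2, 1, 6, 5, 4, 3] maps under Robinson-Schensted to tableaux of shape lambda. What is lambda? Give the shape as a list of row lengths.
[2, 2, 1, 1]

Row-insert each entry into an empty tableau.

After inserting 2: P = [[2]].
After inserting 1: P = [[1], [2]].
After inserting 6: P = [[1, 6], [2]].
After inserting 5: P = [[1, 5], [2, 6]].
After inserting 4: P = [[1, 4], [2, 5], [6]].
After inserting 3: P = [[1, 3], [2, 4], [5], [6]].

The final insertion tableau P = [[1, 3], [2, 4], [5], [6]] has shape [2, 2, 1, 1].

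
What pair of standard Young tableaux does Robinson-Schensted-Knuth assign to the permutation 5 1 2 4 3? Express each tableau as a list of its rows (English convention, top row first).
P = [[1, 2, 3], [4], [5]], Q = [[1, 3, 4], [2], [5]]

Insert each entry of the permutation into P by Schensted row insertion, recording in Q the position of each new cell.

Insert 5: appended to row 1. P = [[5]].
Insert 1: 1 bumps 5 from row 1; 5 starts row 2. P = [[1], [5]].
Insert 2: appended to row 1. P = [[1, 2], [5]].
Insert 4: appended to row 1. P = [[1, 2, 4], [5]].
Insert 3: 3 bumps 4 from row 1; 4 bumps 5 from row 2; 5 starts row 3. P = [[1, 2, 3], [4], [5]].

So P = [[1, 2, 3], [4], [5]], Q = [[1, 3, 4], [2], [5]].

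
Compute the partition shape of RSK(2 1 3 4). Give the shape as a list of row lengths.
[3, 1]

Row-insert each entry into an empty tableau.

After inserting 2: P = [[2]].
After inserting 1: P = [[1], [2]].
After inserting 3: P = [[1, 3], [2]].
After inserting 4: P = [[1, 3, 4], [2]].

The final insertion tableau P = [[1, 3, 4], [2]] has shape [3, 1].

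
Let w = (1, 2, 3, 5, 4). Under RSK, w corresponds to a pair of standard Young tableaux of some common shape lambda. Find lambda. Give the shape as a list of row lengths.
[4, 1]

Row-insert each entry into an empty tableau.

After inserting 1: P = [[1]].
After inserting 2: P = [[1, 2]].
After inserting 3: P = [[1, 2, 3]].
After inserting 5: P = [[1, 2, 3, 5]].
After inserting 4: P = [[1, 2, 3, 4], [5]].

The final insertion tableau P = [[1, 2, 3, 4], [5]] has shape [4, 1].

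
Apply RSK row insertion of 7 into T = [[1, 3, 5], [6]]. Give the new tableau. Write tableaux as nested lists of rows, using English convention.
[[1, 3, 5, 7], [6]]

7 is larger than every entry of row 1, so it is appended to row 1. The new tableau is [[1, 3, 5, 7], [6]].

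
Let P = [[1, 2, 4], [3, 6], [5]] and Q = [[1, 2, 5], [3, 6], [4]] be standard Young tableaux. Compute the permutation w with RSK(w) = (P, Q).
Reverse the RSK construction: for i from n down to 1, find the cell of Q containing i, remove the entry at that cell from P, and reverse-bump it up through P; the value ejected from row 1 is w(i).

Step i=6: Q has 6 at row 2, column 2; remove 6 from row 2 of P and reverse-bump: 6 enters row 1 and ejects 4. So w(6) = 4. P is now [[1, 2, 6], [3], [5]].
Step i=5: Q has 5 at row 1, column 3; remove that cell from P, ejecting 6. So w(5) = 6. P is now [[1, 2], [3], [5]].
Step i=4: Q has 4 at row 3, column 1; remove 5 from row 3 of P and reverse-bump: 5 enters row 2 and ejects 3; 3 enters row 1 and ejects 2. So w(4) = 2. P is now [[1, 3], [5]].
Step i=3: Q has 3 at row 2, column 1; remove 5 from row 2 of P and reverse-bump: 5 enters row 1 and ejects 3. So w(3) = 3. P is now [[1, 5]].
Step i=2: Q has 2 at row 1, column 2; remove that cell from P, ejecting 5. So w(2) = 5. P is now [[1]].
Step i=1: Q has 1 at row 1, column 1; remove that cell from P, ejecting 1. So w(1) = 1. P is now [].

So w = 1 5 3 2 6 4.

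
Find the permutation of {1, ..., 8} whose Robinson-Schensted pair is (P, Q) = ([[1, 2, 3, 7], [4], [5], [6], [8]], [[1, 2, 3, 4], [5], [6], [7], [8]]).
1 2 6 8 7 5 4 3

Reverse the RSK construction: for i from n down to 1, find the cell of Q containing i, remove the entry at that cell from P, and reverse-bump it up through P; the value ejected from row 1 is w(i).

Step i=8: Q has 8 at row 5, column 1; remove 8 from row 5 of P and reverse-bump: 8 enters row 4 and ejects 6; 6 enters row 3 and ejects 5; 5 enters row 2 and ejects 4; 4 enters row 1 and ejects 3. So w(8) = 3. P is now [[1, 2, 4, 7], [5], [6], [8]].
Step i=7: Q has 7 at row 4, column 1; remove 8 from row 4 of P and reverse-bump: 8 enters row 3 and ejects 6; 6 enters row 2 and ejects 5; 5 enters row 1 and ejects 4. So w(7) = 4. P is now [[1, 2, 5, 7], [6], [8]].
Step i=6: Q has 6 at row 3, column 1; remove 8 from row 3 of P and reverse-bump: 8 enters row 2 and ejects 6; 6 enters row 1 and ejects 5. So w(6) = 5. P is now [[1, 2, 6, 7], [8]].
Step i=5: Q has 5 at row 2, column 1; remove 8 from row 2 of P and reverse-bump: 8 enters row 1 and ejects 7. So w(5) = 7. P is now [[1, 2, 6, 8]].
Step i=4: Q has 4 at row 1, column 4; remove that cell from P, ejecting 8. So w(4) = 8. P is now [[1, 2, 6]].
Step i=3: Q has 3 at row 1, column 3; remove that cell from P, ejecting 6. So w(3) = 6. P is now [[1, 2]].
Step i=2: Q has 2 at row 1, column 2; remove that cell from P, ejecting 2. So w(2) = 2. P is now [[1]].
Step i=1: Q has 1 at row 1, column 1; remove that cell from P, ejecting 1. So w(1) = 1. P is now [].

So w = 1 2 6 8 7 5 4 3.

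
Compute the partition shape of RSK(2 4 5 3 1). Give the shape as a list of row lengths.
[3, 1, 1]

RSK row insertion gives P = [[1, 3, 5], [2], [4]], which has shape [3, 1, 1].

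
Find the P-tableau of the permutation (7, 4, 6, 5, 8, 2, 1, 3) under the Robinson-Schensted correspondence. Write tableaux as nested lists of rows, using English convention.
P = [[1, 3, 8], [2, 5], [4], [6], [7]]

Insert 7: appended to row 1. P = [[7]].
Insert 4: 4 bumps 7 from row 1; 7 starts row 2. P = [[4], [7]].
Insert 6: appended to row 1. P = [[4, 6], [7]].
Insert 5: 5 bumps 6 from row 1; 6 bumps 7 from row 2; 7 starts row 3. P = [[4, 5], [6], [7]].
Insert 8: appended to row 1. P = [[4, 5, 8], [6], [7]].
Insert 2: 2 bumps 4 from row 1; 4 bumps 6 from row 2; 6 bumps 7 from row 3; 7 starts row 4. P = [[2, 5, 8], [4], [6], [7]].
Insert 1: 1 bumps 2 from row 1; 2 bumps 4 from row 2; 4 bumps 6 from row 3; 6 bumps 7 from row 4; 7 starts row 5. P = [[1, 5, 8], [2], [4], [6], [7]].
Insert 3: 3 bumps 5 from row 1; 5 appends to row 2. P = [[1, 3, 8], [2, 5], [4], [6], [7]].

So P = [[1, 3, 8], [2, 5], [4], [6], [7]].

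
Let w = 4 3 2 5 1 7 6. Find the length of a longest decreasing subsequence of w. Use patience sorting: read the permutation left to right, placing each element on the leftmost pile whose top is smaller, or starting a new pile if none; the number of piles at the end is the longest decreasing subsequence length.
4

4: new pile. tops = [4]
3: new pile. tops = [4, 3]
2: new pile. tops = [4, 3, 2]
5: onto pile 1 (replacing 4). tops = [5, 3, 2]
1: new pile. tops = [5, 3, 2, 1]
7: onto pile 1 (replacing 5). tops = [7, 3, 2, 1]
6: onto pile 2 (replacing 3). tops = [7, 6, 2, 1]

4 piles, so the longest decreasing subsequence has length 4.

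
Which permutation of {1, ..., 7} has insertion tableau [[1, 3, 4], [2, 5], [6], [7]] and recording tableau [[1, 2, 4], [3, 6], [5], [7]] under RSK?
2 7 3 6 1 5 4

Reverse the RSK construction: for i from n down to 1, find the cell of Q containing i, remove the entry at that cell from P, and reverse-bump it up through P; the value ejected from row 1 is w(i).

Step i=7: Q has 7 at row 4, column 1; remove 7 from row 4 of P and reverse-bump: 7 enters row 3 and ejects 6; 6 enters row 2 and ejects 5; 5 enters row 1 and ejects 4. So w(7) = 4. P is now [[1, 3, 5], [2, 6], [7]].
Step i=6: Q has 6 at row 2, column 2; remove 6 from row 2 of P and reverse-bump: 6 enters row 1 and ejects 5. So w(6) = 5. P is now [[1, 3, 6], [2], [7]].
Step i=5: Q has 5 at row 3, column 1; remove 7 from row 3 of P and reverse-bump: 7 enters row 2 and ejects 2; 2 enters row 1 and ejects 1. So w(5) = 1. P is now [[2, 3, 6], [7]].
Step i=4: Q has 4 at row 1, column 3; remove that cell from P, ejecting 6. So w(4) = 6. P is now [[2, 3], [7]].
Step i=3: Q has 3 at row 2, column 1; remove 7 from row 2 of P and reverse-bump: 7 enters row 1 and ejects 3. So w(3) = 3. P is now [[2, 7]].
Step i=2: Q has 2 at row 1, column 2; remove that cell from P, ejecting 7. So w(2) = 7. P is now [[2]].
Step i=1: Q has 1 at row 1, column 1; remove that cell from P, ejecting 2. So w(1) = 2. P is now [].

So w = 2 7 3 6 1 5 4.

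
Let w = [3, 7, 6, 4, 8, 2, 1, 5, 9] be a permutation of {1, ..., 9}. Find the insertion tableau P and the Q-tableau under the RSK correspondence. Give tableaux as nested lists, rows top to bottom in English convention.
Insert each entry of the permutation into P by Schensted row insertion, recording in Q the position of each new cell.

Insert 3: appended to row 1. P = [[3]], Q = [[1]].
Insert 7: appended to row 1. P = [[3, 7]], Q = [[1, 2]].
Insert 6: 6 bumps 7 from row 1; 7 starts row 2. P = [[3, 6], [7]], Q = [[1, 2], [3]].
Insert 4: 4 bumps 6 from row 1; 6 bumps 7 from row 2; 7 starts row 3. P = [[3, 4], [6], [7]], Q = [[1, 2], [3], [4]].
Insert 8: appended to row 1. P = [[3, 4, 8], [6], [7]], Q = [[1, 2, 5], [3], [4]].
Insert 2: 2 bumps 3 from row 1; 3 bumps 6 from row 2; 6 bumps 7 from row 3; 7 starts row 4. P = [[2, 4, 8], [3], [6], [7]], Q = [[1, 2, 5], [3], [4], [6]].
Insert 1: 1 bumps 2 from row 1; 2 bumps 3 from row 2; 3 bumps 6 from row 3; 6 bumps 7 from row 4; 7 starts row 5. P = [[1, 4, 8], [2], [3], [6], [7]], Q = [[1, 2, 5], [3], [4], [6], [7]].
Insert 5: 5 bumps 8 from row 1; 8 appends to row 2. P = [[1, 4, 5], [2, 8], [3], [6], [7]], Q = [[1, 2, 5], [3, 8], [4], [6], [7]].
Insert 9: appended to row 1. P = [[1, 4, 5, 9], [2, 8], [3], [6], [7]], Q = [[1, 2, 5, 9], [3, 8], [4], [6], [7]].

So P = [[1, 4, 5, 9], [2, 8], [3], [6], [7]], Q = [[1, 2, 5, 9], [3, 8], [4], [6], [7]].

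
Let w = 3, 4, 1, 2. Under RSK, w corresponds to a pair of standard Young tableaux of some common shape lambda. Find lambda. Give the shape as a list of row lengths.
[2, 2]

Row-insert each entry into an empty tableau.

After inserting 3: P = [[3]].
After inserting 4: P = [[3, 4]].
After inserting 1: P = [[1, 4], [3]].
After inserting 2: P = [[1, 2], [3, 4]].

The final insertion tableau P = [[1, 2], [3, 4]] has shape [2, 2].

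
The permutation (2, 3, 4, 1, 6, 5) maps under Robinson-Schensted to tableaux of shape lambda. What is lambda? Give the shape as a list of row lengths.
[4, 2]

Row-insert each entry into an empty tableau.

After inserting 2: P = [[2]].
After inserting 3: P = [[2, 3]].
After inserting 4: P = [[2, 3, 4]].
After inserting 1: P = [[1, 3, 4], [2]].
After inserting 6: P = [[1, 3, 4, 6], [2]].
After inserting 5: P = [[1, 3, 4, 5], [2, 6]].

The final insertion tableau P = [[1, 3, 4, 5], [2, 6]] has shape [4, 2].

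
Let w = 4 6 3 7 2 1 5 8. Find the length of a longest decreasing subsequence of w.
4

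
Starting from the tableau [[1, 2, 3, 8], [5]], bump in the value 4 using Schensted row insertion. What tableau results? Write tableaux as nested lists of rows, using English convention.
[[1, 2, 3, 4], [5, 8]]

In row 1, 4 replaces 8 (the leftmost entry greater than 4); 8 is bumped to row 2. 8 is appended to row 2. The new tableau is [[1, 2, 3, 4], [5, 8]].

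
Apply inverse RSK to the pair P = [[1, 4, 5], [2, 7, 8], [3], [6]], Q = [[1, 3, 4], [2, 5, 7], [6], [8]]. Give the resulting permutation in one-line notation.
Reverse the RSK construction: for i from n down to 1, find the cell of Q containing i, remove the entry at that cell from P, and reverse-bump it up through P; the value ejected from row 1 is w(i).

Step i=8: Q has 8 at row 4, column 1; remove 6 from row 4 of P and reverse-bump: 6 enters row 3 and ejects 3; 3 enters row 2 and ejects 2; 2 enters row 1 and ejects 1. So w(8) = 1. P is now [[2, 4, 5], [3, 7, 8], [6]].
Step i=7: Q has 7 at row 2, column 3; remove 8 from row 2 of P and reverse-bump: 8 enters row 1 and ejects 5. So w(7) = 5. P is now [[2, 4, 8], [3, 7], [6]].
Step i=6: Q has 6 at row 3, column 1; remove 6 from row 3 of P and reverse-bump: 6 enters row 2 and ejects 3; 3 enters row 1 and ejects 2. So w(6) = 2. P is now [[3, 4, 8], [6, 7]].
Step i=5: Q has 5 at row 2, column 2; remove 7 from row 2 of P and reverse-bump: 7 enters row 1 and ejects 4. So w(5) = 4. P is now [[3, 7, 8], [6]].
Step i=4: Q has 4 at row 1, column 3; remove that cell from P, ejecting 8. So w(4) = 8. P is now [[3, 7], [6]].
Step i=3: Q has 3 at row 1, column 2; remove that cell from P, ejecting 7. So w(3) = 7. P is now [[3], [6]].
Step i=2: Q has 2 at row 2, column 1; remove 6 from row 2 of P and reverse-bump: 6 enters row 1 and ejects 3. So w(2) = 3. P is now [[6]].
Step i=1: Q has 1 at row 1, column 1; remove that cell from P, ejecting 6. So w(1) = 6. P is now [].

So w = 6 3 7 8 4 2 5 1.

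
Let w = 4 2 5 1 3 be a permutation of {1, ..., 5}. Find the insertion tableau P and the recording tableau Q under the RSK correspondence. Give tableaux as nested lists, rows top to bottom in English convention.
Insert each entry of the permutation into P by Schensted row insertion, recording in Q the position of each new cell.

Insert 4: appended to row 1. P = [[4]], Q = [[1]].
Insert 2: 2 bumps 4 from row 1; 4 starts row 2. P = [[2], [4]], Q = [[1], [2]].
Insert 5: appended to row 1. P = [[2, 5], [4]], Q = [[1, 3], [2]].
Insert 1: 1 bumps 2 from row 1; 2 bumps 4 from row 2; 4 starts row 3. P = [[1, 5], [2], [4]], Q = [[1, 3], [2], [4]].
Insert 3: 3 bumps 5 from row 1; 5 appends to row 2. P = [[1, 3], [2, 5], [4]], Q = [[1, 3], [2, 5], [4]].

So P = [[1, 3], [2, 5], [4]], Q = [[1, 3], [2, 5], [4]].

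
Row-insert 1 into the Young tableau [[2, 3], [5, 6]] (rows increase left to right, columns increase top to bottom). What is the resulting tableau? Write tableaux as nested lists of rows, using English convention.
[[1, 3], [2, 6], [5]]

In row 1, 1 replaces 2 (the leftmost entry greater than 1); 2 is bumped to row 2. In row 2, 2 replaces 5 (the leftmost entry greater than 2); 5 is bumped to row 3. 5 starts a new row 3. The new tableau is [[1, 3], [2, 6], [5]].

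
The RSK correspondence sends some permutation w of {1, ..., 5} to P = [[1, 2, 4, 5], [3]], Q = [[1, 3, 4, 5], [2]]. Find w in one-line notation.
3 1 2 4 5

Reverse the RSK construction: for i from n down to 1, find the cell of Q containing i, remove the entry at that cell from P, and reverse-bump it up through P; the value ejected from row 1 is w(i).

Step i=5: Q has 5 at row 1, column 4; remove that cell from P, ejecting 5. So w(5) = 5. P is now [[1, 2, 4], [3]].
Step i=4: Q has 4 at row 1, column 3; remove that cell from P, ejecting 4. So w(4) = 4. P is now [[1, 2], [3]].
Step i=3: Q has 3 at row 1, column 2; remove that cell from P, ejecting 2. So w(3) = 2. P is now [[1], [3]].
Step i=2: Q has 2 at row 2, column 1; remove 3 from row 2 of P and reverse-bump: 3 enters row 1 and ejects 1. So w(2) = 1. P is now [[3]].
Step i=1: Q has 1 at row 1, column 1; remove that cell from P, ejecting 3. So w(1) = 3. P is now [].

So w = 3 1 2 4 5.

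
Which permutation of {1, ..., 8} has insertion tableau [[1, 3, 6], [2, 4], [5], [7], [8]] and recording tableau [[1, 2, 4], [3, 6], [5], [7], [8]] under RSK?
Reverse the RSK construction: for i from n down to 1, find the cell of Q containing i, remove the entry at that cell from P, and reverse-bump it up through P; the value ejected from row 1 is w(i).

Step i=8: Q has 8 at row 5, column 1; remove 8 from row 5 of P and reverse-bump: 8 enters row 4 and ejects 7; 7 enters row 3 and ejects 5; 5 enters row 2 and ejects 4; 4 enters row 1 and ejects 3. So w(8) = 3. P is now [[1, 4, 6], [2, 5], [7], [8]].
Step i=7: Q has 7 at row 4, column 1; remove 8 from row 4 of P and reverse-bump: 8 enters row 3 and ejects 7; 7 enters row 2 and ejects 5; 5 enters row 1 and ejects 4. So w(7) = 4. P is now [[1, 5, 6], [2, 7], [8]].
Step i=6: Q has 6 at row 2, column 2; remove 7 from row 2 of P and reverse-bump: 7 enters row 1 and ejects 6. So w(6) = 6. P is now [[1, 5, 7], [2], [8]].
Step i=5: Q has 5 at row 3, column 1; remove 8 from row 3 of P and reverse-bump: 8 enters row 2 and ejects 2; 2 enters row 1 and ejects 1. So w(5) = 1. P is now [[2, 5, 7], [8]].
Step i=4: Q has 4 at row 1, column 3; remove that cell from P, ejecting 7. So w(4) = 7. P is now [[2, 5], [8]].
Step i=3: Q has 3 at row 2, column 1; remove 8 from row 2 of P and reverse-bump: 8 enters row 1 and ejects 5. So w(3) = 5. P is now [[2, 8]].
Step i=2: Q has 2 at row 1, column 2; remove that cell from P, ejecting 8. So w(2) = 8. P is now [[2]].
Step i=1: Q has 1 at row 1, column 1; remove that cell from P, ejecting 2. So w(1) = 2. P is now [].

So w = 2 8 5 7 1 6 4 3.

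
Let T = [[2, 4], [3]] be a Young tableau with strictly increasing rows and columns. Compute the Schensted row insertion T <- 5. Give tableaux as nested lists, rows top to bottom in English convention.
[[2, 4, 5], [3]]

5 is larger than every entry of row 1, so it is appended to row 1. The new tableau is [[2, 4, 5], [3]].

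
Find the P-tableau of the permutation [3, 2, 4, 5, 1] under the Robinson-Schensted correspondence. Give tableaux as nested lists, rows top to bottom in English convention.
P = [[1, 4, 5], [2], [3]]

After inserting 3: P = [[3]].
After inserting 2: P = [[2], [3]].
After inserting 4: P = [[2, 4], [3]].
After inserting 5: P = [[2, 4, 5], [3]].
After inserting 1: P = [[1, 4, 5], [2], [3]].

So P = [[1, 4, 5], [2], [3]].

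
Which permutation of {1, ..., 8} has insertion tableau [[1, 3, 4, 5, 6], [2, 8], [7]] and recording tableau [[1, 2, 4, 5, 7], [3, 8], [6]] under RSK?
2 7 3 4 5 1 8 6

Reverse the RSK construction: for i from n down to 1, find the cell of Q containing i, remove the entry at that cell from P, and reverse-bump it up through P; the value ejected from row 1 is w(i).

Step i=8: Q has 8 at row 2, column 2; remove 8 from row 2 of P and reverse-bump: 8 enters row 1 and ejects 6. So w(8) = 6. P is now [[1, 3, 4, 5, 8], [2], [7]].
Step i=7: Q has 7 at row 1, column 5; remove that cell from P, ejecting 8. So w(7) = 8. P is now [[1, 3, 4, 5], [2], [7]].
Step i=6: Q has 6 at row 3, column 1; remove 7 from row 3 of P and reverse-bump: 7 enters row 2 and ejects 2; 2 enters row 1 and ejects 1. So w(6) = 1. P is now [[2, 3, 4, 5], [7]].
Step i=5: Q has 5 at row 1, column 4; remove that cell from P, ejecting 5. So w(5) = 5. P is now [[2, 3, 4], [7]].
Step i=4: Q has 4 at row 1, column 3; remove that cell from P, ejecting 4. So w(4) = 4. P is now [[2, 3], [7]].
Step i=3: Q has 3 at row 2, column 1; remove 7 from row 2 of P and reverse-bump: 7 enters row 1 and ejects 3. So w(3) = 3. P is now [[2, 7]].
Step i=2: Q has 2 at row 1, column 2; remove that cell from P, ejecting 7. So w(2) = 7. P is now [[2]].
Step i=1: Q has 1 at row 1, column 1; remove that cell from P, ejecting 2. So w(1) = 2. P is now [].

So w = 2 7 3 4 5 1 8 6.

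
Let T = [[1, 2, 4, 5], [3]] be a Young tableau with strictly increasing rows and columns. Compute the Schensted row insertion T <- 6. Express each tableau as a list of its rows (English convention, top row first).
[[1, 2, 4, 5, 6], [3]]

6 is larger than every entry of row 1, so it is appended to row 1. The new tableau is [[1, 2, 4, 5, 6], [3]].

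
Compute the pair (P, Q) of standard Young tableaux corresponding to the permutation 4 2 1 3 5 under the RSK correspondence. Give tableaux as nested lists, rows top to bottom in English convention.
P = [[1, 3, 5], [2], [4]], Q = [[1, 4, 5], [2], [3]]

Insert each entry of the permutation into P by Schensted row insertion, recording in Q the position of each new cell.

Insert 4: appended to row 1. P = [[4]], Q = [[1]].
Insert 2: 2 bumps 4 from row 1; 4 starts row 2. P = [[2], [4]], Q = [[1], [2]].
Insert 1: 1 bumps 2 from row 1; 2 bumps 4 from row 2; 4 starts row 3. P = [[1], [2], [4]], Q = [[1], [2], [3]].
Insert 3: appended to row 1. P = [[1, 3], [2], [4]], Q = [[1, 4], [2], [3]].
Insert 5: appended to row 1. P = [[1, 3, 5], [2], [4]], Q = [[1, 4, 5], [2], [3]].

So P = [[1, 3, 5], [2], [4]], Q = [[1, 4, 5], [2], [3]].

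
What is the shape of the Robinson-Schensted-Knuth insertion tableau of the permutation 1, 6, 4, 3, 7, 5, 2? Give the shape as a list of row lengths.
Row-insert each entry into an empty tableau.

After inserting 1: P = [[1]].
After inserting 6: P = [[1, 6]].
After inserting 4: P = [[1, 4], [6]].
After inserting 3: P = [[1, 3], [4], [6]].
After inserting 7: P = [[1, 3, 7], [4], [6]].
After inserting 5: P = [[1, 3, 5], [4, 7], [6]].
After inserting 2: P = [[1, 2, 5], [3, 7], [4], [6]].

The final insertion tableau P = [[1, 2, 5], [3, 7], [4], [6]] has shape [3, 2, 1, 1].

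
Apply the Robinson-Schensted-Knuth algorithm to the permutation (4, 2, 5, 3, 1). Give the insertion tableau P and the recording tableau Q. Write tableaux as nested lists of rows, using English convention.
P = [[1, 3], [2, 5], [4]], Q = [[1, 3], [2, 4], [5]]

Insert each entry of the permutation into P by Schensted row insertion, recording in Q the position of each new cell.

Insert 4: appended to row 1. P = [[4]].
Insert 2: 2 bumps 4 from row 1; 4 starts row 2. P = [[2], [4]].
Insert 5: appended to row 1. P = [[2, 5], [4]].
Insert 3: 3 bumps 5 from row 1; 5 appends to row 2. P = [[2, 3], [4, 5]].
Insert 1: 1 bumps 2 from row 1; 2 bumps 4 from row 2; 4 starts row 3. P = [[1, 3], [2, 5], [4]].

So P = [[1, 3], [2, 5], [4]], Q = [[1, 3], [2, 4], [5]].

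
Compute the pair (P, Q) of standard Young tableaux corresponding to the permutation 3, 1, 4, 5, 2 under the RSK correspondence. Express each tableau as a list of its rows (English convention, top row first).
P = [[1, 2, 5], [3, 4]], Q = [[1, 3, 4], [2, 5]]

Insert each entry of the permutation into P by Schensted row insertion, recording in Q the position of each new cell.

Insert 3: appended to row 1. P = [[3]], Q = [[1]].
Insert 1: 1 bumps 3 from row 1; 3 starts row 2. P = [[1], [3]], Q = [[1], [2]].
Insert 4: appended to row 1. P = [[1, 4], [3]], Q = [[1, 3], [2]].
Insert 5: appended to row 1. P = [[1, 4, 5], [3]], Q = [[1, 3, 4], [2]].
Insert 2: 2 bumps 4 from row 1; 4 appends to row 2. P = [[1, 2, 5], [3, 4]], Q = [[1, 3, 4], [2, 5]].

So P = [[1, 2, 5], [3, 4]], Q = [[1, 3, 4], [2, 5]].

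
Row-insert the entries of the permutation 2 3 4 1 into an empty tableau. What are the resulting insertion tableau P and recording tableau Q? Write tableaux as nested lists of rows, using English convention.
Insert each entry of the permutation into P by Schensted row insertion, recording in Q the position of each new cell.

Insert 2: appended to row 1. P = [[2]].
Insert 3: appended to row 1. P = [[2, 3]].
Insert 4: appended to row 1. P = [[2, 3, 4]].
Insert 1: 1 bumps 2 from row 1; 2 starts row 2. P = [[1, 3, 4], [2]].

So P = [[1, 3, 4], [2]], Q = [[1, 2, 3], [4]].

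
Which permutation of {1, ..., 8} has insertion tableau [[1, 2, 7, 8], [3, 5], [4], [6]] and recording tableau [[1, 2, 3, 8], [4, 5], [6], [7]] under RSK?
Reverse the RSK construction: for i from n down to 1, find the cell of Q containing i, remove the entry at that cell from P, and reverse-bump it up through P; the value ejected from row 1 is w(i).

Step i=8: Q has 8 at row 1, column 4; remove that cell from P, ejecting 8. So w(8) = 8. P is now [[1, 2, 7], [3, 5], [4], [6]].
Step i=7: Q has 7 at row 4, column 1; remove 6 from row 4 of P and reverse-bump: 6 enters row 3 and ejects 4; 4 enters row 2 and ejects 3; 3 enters row 1 and ejects 2. So w(7) = 2. P is now [[1, 3, 7], [4, 5], [6]].
Step i=6: Q has 6 at row 3, column 1; remove 6 from row 3 of P and reverse-bump: 6 enters row 2 and ejects 5; 5 enters row 1 and ejects 3. So w(6) = 3. P is now [[1, 5, 7], [4, 6]].
Step i=5: Q has 5 at row 2, column 2; remove 6 from row 2 of P and reverse-bump: 6 enters row 1 and ejects 5. So w(5) = 5. P is now [[1, 6, 7], [4]].
Step i=4: Q has 4 at row 2, column 1; remove 4 from row 2 of P and reverse-bump: 4 enters row 1 and ejects 1. So w(4) = 1. P is now [[4, 6, 7]].
Step i=3: Q has 3 at row 1, column 3; remove that cell from P, ejecting 7. So w(3) = 7. P is now [[4, 6]].
Step i=2: Q has 2 at row 1, column 2; remove that cell from P, ejecting 6. So w(2) = 6. P is now [[4]].
Step i=1: Q has 1 at row 1, column 1; remove that cell from P, ejecting 4. So w(1) = 4. P is now [].

So w = 4 6 7 1 5 3 2 8.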